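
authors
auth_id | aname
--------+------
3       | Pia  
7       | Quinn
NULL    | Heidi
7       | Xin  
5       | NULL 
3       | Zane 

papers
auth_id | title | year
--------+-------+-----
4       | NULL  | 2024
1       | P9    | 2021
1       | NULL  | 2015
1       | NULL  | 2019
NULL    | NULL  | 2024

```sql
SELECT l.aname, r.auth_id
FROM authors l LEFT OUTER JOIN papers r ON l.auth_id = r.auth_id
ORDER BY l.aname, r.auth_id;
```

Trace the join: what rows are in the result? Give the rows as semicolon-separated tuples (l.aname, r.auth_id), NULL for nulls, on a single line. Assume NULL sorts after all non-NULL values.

(Heidi, NULL); (Pia, NULL); (Quinn, NULL); (Xin, NULL); (Zane, NULL); (NULL, NULL)

LEFT JOIN keeps every row from `authors`; unmatched rows get NULL for `papers`'s columns.
Matching on l.auth_id = r.auth_id. A NULL in a compared column never satisfies the condition.
Matched pairs: 0; unmatched l rows kept: 6.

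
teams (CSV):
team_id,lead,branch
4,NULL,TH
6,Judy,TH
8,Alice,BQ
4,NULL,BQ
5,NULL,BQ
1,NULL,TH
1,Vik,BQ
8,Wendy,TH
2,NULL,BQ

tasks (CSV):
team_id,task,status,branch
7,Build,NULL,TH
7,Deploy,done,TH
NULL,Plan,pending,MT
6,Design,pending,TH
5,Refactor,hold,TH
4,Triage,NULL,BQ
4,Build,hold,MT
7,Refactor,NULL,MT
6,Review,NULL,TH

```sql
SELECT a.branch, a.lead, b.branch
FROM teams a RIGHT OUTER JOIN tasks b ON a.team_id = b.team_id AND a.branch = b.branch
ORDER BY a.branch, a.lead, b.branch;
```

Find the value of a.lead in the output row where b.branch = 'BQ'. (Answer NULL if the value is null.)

RIGHT JOIN keeps every row from `tasks`; unmatched rows get NULL for `teams`'s columns.
Matching on a.team_id = b.team_id AND a.branch = b.branch. A NULL in a compared column never satisfies the condition.
- a row (team_id=4, branch=TH): no match.
- a row (team_id=6, branch=TH): matches 2 b row(s) → 2 output row(s).
- a row (team_id=8, branch=BQ): no match.
- a row (team_id=4, branch=BQ): matches 1 b row(s) → 1 output row(s).
- a row (team_id=5, branch=BQ): no match.
- a row (team_id=1, branch=TH): no match.
- a row (team_id=1, branch=BQ): no match.
- a row (team_id=8, branch=TH): no match.
- a row (team_id=2, branch=BQ): no match.
- 6 row(s) from b found no a partner → padded with NULL.

NULL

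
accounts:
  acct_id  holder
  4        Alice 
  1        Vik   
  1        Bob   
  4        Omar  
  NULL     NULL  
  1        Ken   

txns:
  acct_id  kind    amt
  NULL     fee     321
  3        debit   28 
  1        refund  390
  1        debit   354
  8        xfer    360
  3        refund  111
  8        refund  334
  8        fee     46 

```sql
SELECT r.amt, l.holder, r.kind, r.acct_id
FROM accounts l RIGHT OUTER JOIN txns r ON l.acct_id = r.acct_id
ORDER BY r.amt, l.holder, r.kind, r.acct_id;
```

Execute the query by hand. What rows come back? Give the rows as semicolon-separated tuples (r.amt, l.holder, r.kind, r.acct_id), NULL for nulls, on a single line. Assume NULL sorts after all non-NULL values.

(28, NULL, debit, 3); (46, NULL, fee, 8); (111, NULL, refund, 3); (321, NULL, fee, NULL); (334, NULL, refund, 8); (354, Bob, debit, 1); (354, Ken, debit, 1); (354, Vik, debit, 1); (360, NULL, xfer, 8); (390, Bob, refund, 1); (390, Ken, refund, 1); (390, Vik, refund, 1)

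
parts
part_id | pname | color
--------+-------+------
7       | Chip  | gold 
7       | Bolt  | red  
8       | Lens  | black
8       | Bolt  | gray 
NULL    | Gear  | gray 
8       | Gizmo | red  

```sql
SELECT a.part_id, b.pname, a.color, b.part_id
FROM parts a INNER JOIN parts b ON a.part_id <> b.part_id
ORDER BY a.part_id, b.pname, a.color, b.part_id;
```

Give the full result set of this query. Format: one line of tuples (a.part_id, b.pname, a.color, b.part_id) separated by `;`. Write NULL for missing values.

INNER JOIN keeps only pairs where the ON condition holds.
Matching on a.part_id <> b.part_id. A NULL in a compared column never satisfies the condition.
Matched pairs: 12.

(7, Bolt, gold, 8); (7, Bolt, red, 8); (7, Gizmo, gold, 8); (7, Gizmo, red, 8); (7, Lens, gold, 8); (7, Lens, red, 8); (8, Bolt, black, 7); (8, Bolt, gray, 7); (8, Bolt, red, 7); (8, Chip, black, 7); (8, Chip, gray, 7); (8, Chip, red, 7)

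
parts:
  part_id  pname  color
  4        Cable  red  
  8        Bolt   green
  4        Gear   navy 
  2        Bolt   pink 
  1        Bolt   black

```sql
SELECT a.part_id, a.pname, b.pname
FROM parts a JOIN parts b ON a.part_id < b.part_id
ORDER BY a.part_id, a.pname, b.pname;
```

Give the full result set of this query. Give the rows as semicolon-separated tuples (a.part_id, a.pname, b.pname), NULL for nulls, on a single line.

(1, Bolt, Bolt); (1, Bolt, Bolt); (1, Bolt, Cable); (1, Bolt, Gear); (2, Bolt, Bolt); (2, Bolt, Cable); (2, Bolt, Gear); (4, Cable, Bolt); (4, Gear, Bolt)

INNER JOIN keeps only pairs where the ON condition holds.
Matching on a.part_id < b.part_id.
- a (part_id=4) pairs with 1 row(s) of b.
- a (part_id=8) has no partner → excluded.
- a (part_id=4) pairs with 1 row(s) of b.
- a (part_id=2) pairs with 3 row(s) of b.
- a (part_id=1) pairs with 4 row(s) of b.
After projecting and ordering:
a.part_id | a.pname | b.pname
1 | Bolt | Bolt
1 | Bolt | Bolt
1 | Bolt | Cable
1 | Bolt | Gear
2 | Bolt | Bolt
2 | Bolt | Cable
2 | Bolt | Gear
4 | Cable | Bolt
4 | Gear | Bolt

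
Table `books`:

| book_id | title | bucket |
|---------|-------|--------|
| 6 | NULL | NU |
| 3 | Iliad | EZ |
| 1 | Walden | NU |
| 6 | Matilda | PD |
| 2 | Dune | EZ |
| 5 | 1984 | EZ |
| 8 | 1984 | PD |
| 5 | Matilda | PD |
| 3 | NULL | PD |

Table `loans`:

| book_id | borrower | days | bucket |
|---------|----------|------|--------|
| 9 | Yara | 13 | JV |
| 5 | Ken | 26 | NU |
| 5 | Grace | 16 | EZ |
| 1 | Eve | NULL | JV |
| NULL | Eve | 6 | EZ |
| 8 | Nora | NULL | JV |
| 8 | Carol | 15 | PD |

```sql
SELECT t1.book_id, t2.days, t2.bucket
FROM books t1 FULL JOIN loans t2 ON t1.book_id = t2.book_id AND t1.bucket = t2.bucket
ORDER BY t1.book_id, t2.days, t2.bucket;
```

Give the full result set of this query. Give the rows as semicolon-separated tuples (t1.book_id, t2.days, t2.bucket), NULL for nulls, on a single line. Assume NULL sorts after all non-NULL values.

(1, NULL, NULL); (2, NULL, NULL); (3, NULL, NULL); (3, NULL, NULL); (5, 16, EZ); (5, NULL, NULL); (6, NULL, NULL); (6, NULL, NULL); (8, 15, PD); (NULL, 6, EZ); (NULL, 13, JV); (NULL, 26, NU); (NULL, NULL, JV); (NULL, NULL, JV)

FULL OUTER JOIN keeps every row from both sides; unmatched rows get NULL for the other side's columns.
Matching on t1.book_id = t2.book_id AND t1.bucket = t2.bucket. A NULL in a compared column never satisfies the condition.
- t1 row (book_id=6, bucket=NU): no match → kept, t2 columns NULL.
- t1 row (book_id=3, bucket=EZ): no match → kept, t2 columns NULL.
- t1 row (book_id=1, bucket=NU): no match → kept, t2 columns NULL.
- t1 row (book_id=6, bucket=PD): no match → kept, t2 columns NULL.
- t1 row (book_id=2, bucket=EZ): no match → kept, t2 columns NULL.
- t1 row (book_id=5, bucket=EZ): matches 1 t2 row(s) → 1 output row(s).
- t1 row (book_id=8, bucket=PD): matches 1 t2 row(s) → 1 output row(s).
- t1 row (book_id=5, bucket=PD): no match → kept, t2 columns NULL.
- t1 row (book_id=3, bucket=PD): no match → kept, t2 columns NULL.
- 5 t2 row(s) had no t1 match → kept, t1 columns NULL.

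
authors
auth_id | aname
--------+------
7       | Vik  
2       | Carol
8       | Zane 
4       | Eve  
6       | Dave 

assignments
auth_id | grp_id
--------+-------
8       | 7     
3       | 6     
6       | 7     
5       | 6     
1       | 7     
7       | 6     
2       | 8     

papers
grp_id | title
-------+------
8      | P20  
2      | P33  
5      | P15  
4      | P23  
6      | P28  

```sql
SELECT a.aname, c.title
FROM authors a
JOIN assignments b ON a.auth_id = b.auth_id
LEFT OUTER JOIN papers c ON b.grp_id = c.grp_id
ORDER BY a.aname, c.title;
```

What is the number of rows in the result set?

Evaluate left to right. First `authors a INNER JOIN assignments b` on auth_id: 4 row(s).
Then LEFT JOIN `papers c` on grp_id: each of those 4 rows is kept; rows whose b.grp_id has no match in c get NULL for c's columns.
Result: 4 row(s).

4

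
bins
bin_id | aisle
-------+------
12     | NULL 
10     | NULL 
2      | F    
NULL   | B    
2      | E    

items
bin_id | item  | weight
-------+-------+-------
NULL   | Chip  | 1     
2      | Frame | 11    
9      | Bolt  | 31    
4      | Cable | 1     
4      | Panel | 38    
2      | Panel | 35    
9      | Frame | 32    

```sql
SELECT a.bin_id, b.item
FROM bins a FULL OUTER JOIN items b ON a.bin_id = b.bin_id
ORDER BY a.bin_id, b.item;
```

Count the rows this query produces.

FULL OUTER JOIN keeps every row from both sides; unmatched rows get NULL for the other side's columns.
Matching on a.bin_id = b.bin_id. A NULL in a compared column never satisfies the condition.
- a row (bin_id=12): no match → kept, b columns NULL.
- a row (bin_id=10): no match → kept, b columns NULL.
- a row (bin_id=2): matches 2 b row(s) → 2 output row(s).
- a row (bin_id=NULL): no match → kept, b columns NULL.
- a row (bin_id=2): matches 2 b row(s) → 2 output row(s).
- 5 b row(s) had no a match → kept, a columns NULL.
Total: 4 matched + 8 padded = 12 rows.

12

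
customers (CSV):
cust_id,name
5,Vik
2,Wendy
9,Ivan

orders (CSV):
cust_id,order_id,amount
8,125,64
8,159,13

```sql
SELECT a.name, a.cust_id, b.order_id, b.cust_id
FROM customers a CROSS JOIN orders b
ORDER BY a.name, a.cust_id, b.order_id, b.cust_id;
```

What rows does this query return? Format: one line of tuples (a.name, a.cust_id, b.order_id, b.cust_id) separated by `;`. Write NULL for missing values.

(Ivan, 9, 125, 8); (Ivan, 9, 159, 8); (Vik, 5, 125, 8); (Vik, 5, 159, 8); (Wendy, 2, 125, 8); (Wendy, 2, 159, 8)

CROSS JOIN pairs every row of `customers` with every row of `orders`: 3 × 2 = 6 rows.
After projecting and ordering:
a.name | a.cust_id | b.order_id | b.cust_id
Ivan | 9 | 125 | 8
Ivan | 9 | 159 | 8
Vik | 5 | 125 | 8
Vik | 5 | 159 | 8
Wendy | 2 | 125 | 8
Wendy | 2 | 159 | 8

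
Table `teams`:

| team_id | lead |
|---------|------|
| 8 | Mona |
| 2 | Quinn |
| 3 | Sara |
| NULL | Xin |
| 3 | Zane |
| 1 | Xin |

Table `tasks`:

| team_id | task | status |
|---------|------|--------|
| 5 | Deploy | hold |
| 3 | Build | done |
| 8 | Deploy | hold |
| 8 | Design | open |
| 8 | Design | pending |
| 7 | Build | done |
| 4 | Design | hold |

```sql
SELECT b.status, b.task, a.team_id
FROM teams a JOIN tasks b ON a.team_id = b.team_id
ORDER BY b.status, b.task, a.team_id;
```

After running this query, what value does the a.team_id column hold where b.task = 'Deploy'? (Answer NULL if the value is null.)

8

INNER JOIN keeps only pairs where the ON condition holds.
Matching on a.team_id = b.team_id. A NULL in a compared column never satisfies the condition.
- a[0] team_id=8 → 3 match(es) in b → 3 row(s).
- a[1] team_id=2 → no match; dropped.
- a[2] team_id=3 → 1 match(es) in b → 1 row(s).
- a[3] team_id=NULL → no match; dropped.
- a[4] team_id=3 → 1 match(es) in b → 1 row(s).
- a[5] team_id=1 → no match; dropped.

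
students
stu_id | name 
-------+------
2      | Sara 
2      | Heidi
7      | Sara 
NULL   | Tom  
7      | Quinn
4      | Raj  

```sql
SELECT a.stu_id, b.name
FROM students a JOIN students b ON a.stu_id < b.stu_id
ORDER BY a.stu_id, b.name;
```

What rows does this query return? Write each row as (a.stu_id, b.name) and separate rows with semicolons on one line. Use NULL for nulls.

INNER JOIN keeps only pairs where the ON condition holds.
Matching on a.stu_id < b.stu_id. A NULL in a compared column never satisfies the condition.
- a[0] stu_id=2 → 3 match(es) in b → 3 row(s).
- a[1] stu_id=2 → 3 match(es) in b → 3 row(s).
- a[2] stu_id=7 → no match; dropped.
- a[3] stu_id=NULL → no match; dropped.
- a[4] stu_id=7 → no match; dropped.
- a[5] stu_id=4 → 2 match(es) in b → 2 row(s).
After projecting and ordering:
a.stu_id | b.name
2 | Quinn
2 | Quinn
2 | Raj
2 | Raj
2 | Sara
2 | Sara
4 | Quinn
4 | Sara

(2, Quinn); (2, Quinn); (2, Raj); (2, Raj); (2, Sara); (2, Sara); (4, Quinn); (4, Sara)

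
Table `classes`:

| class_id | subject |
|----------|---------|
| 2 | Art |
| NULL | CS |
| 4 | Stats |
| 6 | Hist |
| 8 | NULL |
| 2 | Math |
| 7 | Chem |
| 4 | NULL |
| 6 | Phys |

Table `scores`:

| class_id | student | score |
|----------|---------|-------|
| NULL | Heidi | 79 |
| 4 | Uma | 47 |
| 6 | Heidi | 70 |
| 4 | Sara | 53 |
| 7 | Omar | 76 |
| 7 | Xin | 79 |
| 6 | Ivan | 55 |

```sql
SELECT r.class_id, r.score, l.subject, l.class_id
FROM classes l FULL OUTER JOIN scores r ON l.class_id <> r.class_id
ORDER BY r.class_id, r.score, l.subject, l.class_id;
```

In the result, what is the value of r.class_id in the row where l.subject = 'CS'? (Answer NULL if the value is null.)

NULL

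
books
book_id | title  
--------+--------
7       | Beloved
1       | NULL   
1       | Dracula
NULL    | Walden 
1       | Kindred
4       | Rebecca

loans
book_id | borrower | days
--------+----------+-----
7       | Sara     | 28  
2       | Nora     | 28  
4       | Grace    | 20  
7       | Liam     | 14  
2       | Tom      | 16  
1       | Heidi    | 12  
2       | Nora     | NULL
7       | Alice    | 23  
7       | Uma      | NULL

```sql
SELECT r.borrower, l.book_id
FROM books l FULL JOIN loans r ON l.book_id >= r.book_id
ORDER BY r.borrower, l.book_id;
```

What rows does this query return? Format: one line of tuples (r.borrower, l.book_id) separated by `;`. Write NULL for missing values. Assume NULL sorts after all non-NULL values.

(Alice, 7); (Grace, 4); (Grace, 7); (Heidi, 1); (Heidi, 1); (Heidi, 1); (Heidi, 4); (Heidi, 7); (Liam, 7); (Nora, 4); (Nora, 4); (Nora, 7); (Nora, 7); (Sara, 7); (Tom, 4); (Tom, 7); (Uma, 7); (NULL, NULL)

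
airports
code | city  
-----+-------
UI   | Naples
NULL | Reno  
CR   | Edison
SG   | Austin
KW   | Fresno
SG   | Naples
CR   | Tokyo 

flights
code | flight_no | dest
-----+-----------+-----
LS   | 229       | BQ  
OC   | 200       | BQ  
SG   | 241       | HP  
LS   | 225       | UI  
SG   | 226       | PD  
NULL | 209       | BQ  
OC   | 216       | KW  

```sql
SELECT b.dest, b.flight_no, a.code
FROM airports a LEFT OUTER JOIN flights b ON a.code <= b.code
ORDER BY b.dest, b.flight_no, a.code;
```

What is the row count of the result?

LEFT JOIN keeps every row from `airports`; unmatched rows get NULL for `flights`'s columns.
Matching on a.code <= b.code. A NULL in a compared column never satisfies the condition.
- a row (code=UI): no match → kept, b columns NULL.
- a row (code=NULL): no match → kept, b columns NULL.
- a row (code=CR): matches 6 b row(s) → 6 output row(s).
- a row (code=SG): matches 2 b row(s) → 2 output row(s).
- a row (code=KW): matches 6 b row(s) → 6 output row(s).
- a row (code=SG): matches 2 b row(s) → 2 output row(s).
- a row (code=CR): matches 6 b row(s) → 6 output row(s).
Total: 22 matched + 2 padded = 24 rows.

24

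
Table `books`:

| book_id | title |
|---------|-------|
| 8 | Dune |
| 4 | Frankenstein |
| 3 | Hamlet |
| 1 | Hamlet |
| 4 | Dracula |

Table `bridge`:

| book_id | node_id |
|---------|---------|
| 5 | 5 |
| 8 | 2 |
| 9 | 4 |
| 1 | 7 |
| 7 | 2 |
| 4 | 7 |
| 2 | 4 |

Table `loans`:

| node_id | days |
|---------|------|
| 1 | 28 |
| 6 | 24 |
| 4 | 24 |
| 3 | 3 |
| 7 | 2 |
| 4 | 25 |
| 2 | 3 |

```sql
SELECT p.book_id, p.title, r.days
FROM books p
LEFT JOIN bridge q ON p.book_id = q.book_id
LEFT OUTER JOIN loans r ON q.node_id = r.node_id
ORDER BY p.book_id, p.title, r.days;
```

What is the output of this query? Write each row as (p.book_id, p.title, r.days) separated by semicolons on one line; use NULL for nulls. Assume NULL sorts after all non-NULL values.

(1, Hamlet, 2); (3, Hamlet, NULL); (4, Dracula, 2); (4, Frankenstein, 2); (8, Dune, 3)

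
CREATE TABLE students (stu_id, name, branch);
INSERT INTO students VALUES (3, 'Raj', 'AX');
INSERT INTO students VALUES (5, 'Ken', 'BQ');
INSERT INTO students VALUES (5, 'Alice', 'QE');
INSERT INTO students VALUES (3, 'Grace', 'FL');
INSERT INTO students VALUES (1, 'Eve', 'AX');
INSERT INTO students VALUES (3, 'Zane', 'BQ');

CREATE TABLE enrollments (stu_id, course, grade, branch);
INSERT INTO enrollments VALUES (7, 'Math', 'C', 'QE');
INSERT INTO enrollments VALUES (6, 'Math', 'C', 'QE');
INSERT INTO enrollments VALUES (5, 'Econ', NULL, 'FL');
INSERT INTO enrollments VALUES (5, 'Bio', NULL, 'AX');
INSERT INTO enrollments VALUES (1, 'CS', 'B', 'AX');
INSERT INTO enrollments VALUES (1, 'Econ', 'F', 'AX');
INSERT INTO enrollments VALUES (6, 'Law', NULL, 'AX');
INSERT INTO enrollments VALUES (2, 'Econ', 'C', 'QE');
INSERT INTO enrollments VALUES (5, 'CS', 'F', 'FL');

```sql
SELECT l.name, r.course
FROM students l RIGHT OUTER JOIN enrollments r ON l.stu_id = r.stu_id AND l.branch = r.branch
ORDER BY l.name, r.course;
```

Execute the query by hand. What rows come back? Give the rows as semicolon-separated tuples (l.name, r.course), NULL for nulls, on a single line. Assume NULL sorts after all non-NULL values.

(Eve, CS); (Eve, Econ); (NULL, Bio); (NULL, CS); (NULL, Econ); (NULL, Econ); (NULL, Law); (NULL, Math); (NULL, Math)

RIGHT JOIN keeps every row from `enrollments`; unmatched rows get NULL for `students`'s columns.
Matching on l.stu_id = r.stu_id AND l.branch = r.branch.
Matched pairs: 2; unmatched r rows kept: 7.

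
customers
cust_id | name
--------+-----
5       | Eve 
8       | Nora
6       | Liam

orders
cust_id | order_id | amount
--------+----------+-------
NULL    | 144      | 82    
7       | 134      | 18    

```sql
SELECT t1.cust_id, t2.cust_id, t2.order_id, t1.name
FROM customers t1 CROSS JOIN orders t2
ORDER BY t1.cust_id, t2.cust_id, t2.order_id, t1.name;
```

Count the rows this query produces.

6

CROSS JOIN pairs every row of `customers` with every row of `orders`: 3 × 2 = 6 rows.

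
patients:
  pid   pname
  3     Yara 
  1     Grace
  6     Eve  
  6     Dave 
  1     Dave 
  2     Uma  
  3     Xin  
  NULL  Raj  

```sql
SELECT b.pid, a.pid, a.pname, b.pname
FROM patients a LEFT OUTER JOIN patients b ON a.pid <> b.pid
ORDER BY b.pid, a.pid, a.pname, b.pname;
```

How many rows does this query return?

LEFT JOIN keeps every row from `patients a`; unmatched rows get NULL for `patients b`'s columns.
Matching on a.pid <> b.pid. A NULL in a compared column never satisfies the condition.
Matched pairs: 36; unmatched a rows kept: 1.
Total: 36 matched + 1 padded = 37 rows.

37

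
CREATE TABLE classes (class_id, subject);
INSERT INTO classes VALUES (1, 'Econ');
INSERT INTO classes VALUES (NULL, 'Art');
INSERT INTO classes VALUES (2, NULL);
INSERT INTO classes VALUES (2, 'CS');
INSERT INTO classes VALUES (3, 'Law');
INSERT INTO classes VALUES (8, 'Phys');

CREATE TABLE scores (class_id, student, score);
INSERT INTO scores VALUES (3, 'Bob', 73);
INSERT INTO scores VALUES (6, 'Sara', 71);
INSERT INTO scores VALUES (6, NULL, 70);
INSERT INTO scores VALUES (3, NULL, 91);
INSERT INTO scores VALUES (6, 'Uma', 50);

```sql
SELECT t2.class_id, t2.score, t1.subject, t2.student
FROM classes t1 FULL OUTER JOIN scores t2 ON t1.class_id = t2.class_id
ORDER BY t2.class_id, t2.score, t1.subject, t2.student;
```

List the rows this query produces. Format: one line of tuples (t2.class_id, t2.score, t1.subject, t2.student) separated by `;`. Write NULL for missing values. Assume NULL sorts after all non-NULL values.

FULL OUTER JOIN keeps every row from both sides; unmatched rows get NULL for the other side's columns.
Matching on t1.class_id = t2.class_id. A NULL in a compared column never satisfies the condition.
- t1 row (class_id=1): no match → kept, t2 columns NULL.
- t1 row (class_id=NULL): no match → kept, t2 columns NULL.
- t1 row (class_id=2): no match → kept, t2 columns NULL.
- t1 row (class_id=2): no match → kept, t2 columns NULL.
- t1 row (class_id=3): matches 2 t2 row(s) → 2 output row(s).
- t1 row (class_id=8): no match → kept, t2 columns NULL.
- 3 t2 row(s) had no t1 match → kept, t1 columns NULL.
After projecting and ordering:
t2.class_id | t2.score | t1.subject | t2.student
3 | 73 | Law | Bob
3 | 91 | Law | NULL
6 | 50 | NULL | Uma
6 | 70 | NULL | NULL
6 | 71 | NULL | Sara
NULL | NULL | Art | NULL
NULL | NULL | CS | NULL
NULL | NULL | Econ | NULL
NULL | NULL | Phys | NULL
NULL | NULL | NULL | NULL

(3, 73, Law, Bob); (3, 91, Law, NULL); (6, 50, NULL, Uma); (6, 70, NULL, NULL); (6, 71, NULL, Sara); (NULL, NULL, Art, NULL); (NULL, NULL, CS, NULL); (NULL, NULL, Econ, NULL); (NULL, NULL, Phys, NULL); (NULL, NULL, NULL, NULL)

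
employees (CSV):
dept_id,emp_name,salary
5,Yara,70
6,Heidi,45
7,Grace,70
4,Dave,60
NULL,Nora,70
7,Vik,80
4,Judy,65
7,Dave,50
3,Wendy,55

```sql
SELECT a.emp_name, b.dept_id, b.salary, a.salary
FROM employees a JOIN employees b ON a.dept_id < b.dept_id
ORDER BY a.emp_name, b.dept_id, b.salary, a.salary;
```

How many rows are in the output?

INNER JOIN keeps only pairs where the ON condition holds.
Matching on a.dept_id < b.dept_id. A NULL in a compared column never satisfies the condition.
- a row (dept_id=5): matches 4 b row(s) → 4 output row(s).
- a row (dept_id=6): matches 3 b row(s) → 3 output row(s).
- a row (dept_id=7): no match → dropped.
- a row (dept_id=4): matches 5 b row(s) → 5 output row(s).
- a row (dept_id=NULL): no match → dropped.
- a row (dept_id=7): no match → dropped.
- a row (dept_id=4): matches 5 b row(s) → 5 output row(s).
- a row (dept_id=7): no match → dropped.
- a row (dept_id=3): matches 7 b row(s) → 7 output row(s).
Total: 24 rows.

24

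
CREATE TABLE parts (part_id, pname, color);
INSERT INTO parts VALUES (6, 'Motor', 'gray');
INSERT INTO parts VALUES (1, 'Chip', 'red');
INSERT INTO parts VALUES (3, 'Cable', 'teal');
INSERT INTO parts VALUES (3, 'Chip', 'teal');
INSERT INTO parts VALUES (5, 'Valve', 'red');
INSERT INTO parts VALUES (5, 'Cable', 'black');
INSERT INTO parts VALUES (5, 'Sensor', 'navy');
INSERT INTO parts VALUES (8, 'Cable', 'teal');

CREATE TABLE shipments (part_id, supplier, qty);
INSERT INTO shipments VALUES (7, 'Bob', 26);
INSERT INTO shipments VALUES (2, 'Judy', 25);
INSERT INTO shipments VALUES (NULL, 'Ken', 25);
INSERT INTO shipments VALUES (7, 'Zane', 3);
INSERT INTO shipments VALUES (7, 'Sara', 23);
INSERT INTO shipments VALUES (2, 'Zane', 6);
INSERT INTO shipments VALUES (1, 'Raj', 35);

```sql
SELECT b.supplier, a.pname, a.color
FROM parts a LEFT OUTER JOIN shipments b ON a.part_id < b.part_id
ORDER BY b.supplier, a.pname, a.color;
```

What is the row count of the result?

24

LEFT JOIN keeps every row from `parts`; unmatched rows get NULL for `shipments`'s columns.
Matching on a.part_id < b.part_id. A NULL in a compared column never satisfies the condition.
- a[0] part_id=6 → 3 match(es) in b → 3 row(s).
- a[1] part_id=1 → 5 match(es) in b → 5 row(s).
- a[2] part_id=3 → 3 match(es) in b → 3 row(s).
- a[3] part_id=3 → 3 match(es) in b → 3 row(s).
- a[4] part_id=5 → 3 match(es) in b → 3 row(s).
- a[5] part_id=5 → 3 match(es) in b → 3 row(s).
- a[6] part_id=5 → 3 match(es) in b → 3 row(s).
- a[7] part_id=8 → no match; kept with NULLs on the b side.
Total: 23 matched + 1 padded = 24 rows.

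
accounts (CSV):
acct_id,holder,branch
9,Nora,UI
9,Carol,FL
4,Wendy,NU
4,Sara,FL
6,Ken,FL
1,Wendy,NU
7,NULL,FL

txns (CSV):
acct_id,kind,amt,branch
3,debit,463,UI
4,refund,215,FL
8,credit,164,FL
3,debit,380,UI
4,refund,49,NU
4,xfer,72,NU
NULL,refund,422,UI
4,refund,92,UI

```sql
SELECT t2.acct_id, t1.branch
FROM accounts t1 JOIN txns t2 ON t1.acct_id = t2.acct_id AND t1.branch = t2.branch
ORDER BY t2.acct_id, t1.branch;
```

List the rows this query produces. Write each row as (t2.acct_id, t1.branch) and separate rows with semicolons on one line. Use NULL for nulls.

INNER JOIN keeps only pairs where the ON condition holds.
Matching on t1.acct_id = t2.acct_id AND t1.branch = t2.branch. A NULL in a compared column never satisfies the condition.
- t1 (acct_id=9, branch=UI) has no partner → excluded.
- t1 (acct_id=9, branch=FL) has no partner → excluded.
- t1 (acct_id=4, branch=NU) pairs with 2 row(s) of t2.
- t1 (acct_id=4, branch=FL) pairs with 1 row(s) of t2.
- t1 (acct_id=6, branch=FL) has no partner → excluded.
- t1 (acct_id=1, branch=NU) has no partner → excluded.
- t1 (acct_id=7, branch=FL) has no partner → excluded.
After projecting and ordering:
t2.acct_id | t1.branch
4 | FL
4 | NU
4 | NU

(4, FL); (4, NU); (4, NU)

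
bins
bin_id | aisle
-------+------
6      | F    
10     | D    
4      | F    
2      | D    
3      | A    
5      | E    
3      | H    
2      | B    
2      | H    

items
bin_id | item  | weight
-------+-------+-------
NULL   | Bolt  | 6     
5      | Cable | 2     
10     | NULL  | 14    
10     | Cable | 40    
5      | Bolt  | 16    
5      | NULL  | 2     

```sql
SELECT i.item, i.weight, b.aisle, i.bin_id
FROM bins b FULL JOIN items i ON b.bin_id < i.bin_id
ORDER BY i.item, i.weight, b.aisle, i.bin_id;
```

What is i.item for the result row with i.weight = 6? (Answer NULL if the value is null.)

FULL OUTER JOIN keeps every row from both sides; unmatched rows get NULL for the other side's columns.
Matching on b.bin_id < i.bin_id. A NULL in a compared column never satisfies the condition.
Matched pairs: 34; unmatched b rows kept: 1; unmatched i rows kept: 1.

Bolt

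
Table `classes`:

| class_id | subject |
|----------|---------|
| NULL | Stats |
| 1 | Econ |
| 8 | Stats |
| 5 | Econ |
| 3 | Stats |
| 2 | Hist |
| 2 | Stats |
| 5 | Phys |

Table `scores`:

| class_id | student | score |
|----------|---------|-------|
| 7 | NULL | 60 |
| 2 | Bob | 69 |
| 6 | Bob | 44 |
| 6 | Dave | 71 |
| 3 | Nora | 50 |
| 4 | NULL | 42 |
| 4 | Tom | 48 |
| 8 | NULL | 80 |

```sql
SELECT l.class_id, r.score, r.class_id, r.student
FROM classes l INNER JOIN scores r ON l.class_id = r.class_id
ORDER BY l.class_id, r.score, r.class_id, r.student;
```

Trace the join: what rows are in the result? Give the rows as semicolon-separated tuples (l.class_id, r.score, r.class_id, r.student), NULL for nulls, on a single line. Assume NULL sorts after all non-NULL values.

(2, 69, 2, Bob); (2, 69, 2, Bob); (3, 50, 3, Nora); (8, 80, 8, NULL)

INNER JOIN keeps only pairs where the ON condition holds.
Matching on l.class_id = r.class_id. A NULL in a compared column never satisfies the condition.
Matched pairs: 4.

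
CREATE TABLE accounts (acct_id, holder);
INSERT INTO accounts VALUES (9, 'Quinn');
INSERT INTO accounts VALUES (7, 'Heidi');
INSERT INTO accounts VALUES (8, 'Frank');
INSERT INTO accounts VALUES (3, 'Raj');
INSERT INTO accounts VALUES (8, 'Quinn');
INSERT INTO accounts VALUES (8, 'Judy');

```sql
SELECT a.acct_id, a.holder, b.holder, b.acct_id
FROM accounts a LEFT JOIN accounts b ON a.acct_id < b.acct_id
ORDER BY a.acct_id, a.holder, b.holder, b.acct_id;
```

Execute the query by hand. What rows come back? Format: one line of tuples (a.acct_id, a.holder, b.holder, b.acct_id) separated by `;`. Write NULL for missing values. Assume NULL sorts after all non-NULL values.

LEFT JOIN keeps every row from `accounts a`; unmatched rows get NULL for `accounts b`'s columns.
Matching on a.acct_id < b.acct_id.
- a (acct_id=9) has no partner → padded with NULL.
- a (acct_id=7) pairs with 4 row(s) of b.
- a (acct_id=8) pairs with 1 row(s) of b.
- a (acct_id=3) pairs with 5 row(s) of b.
- a (acct_id=8) pairs with 1 row(s) of b.
- a (acct_id=8) pairs with 1 row(s) of b.

(3, Raj, Frank, 8); (3, Raj, Heidi, 7); (3, Raj, Judy, 8); (3, Raj, Quinn, 8); (3, Raj, Quinn, 9); (7, Heidi, Frank, 8); (7, Heidi, Judy, 8); (7, Heidi, Quinn, 8); (7, Heidi, Quinn, 9); (8, Frank, Quinn, 9); (8, Judy, Quinn, 9); (8, Quinn, Quinn, 9); (9, Quinn, NULL, NULL)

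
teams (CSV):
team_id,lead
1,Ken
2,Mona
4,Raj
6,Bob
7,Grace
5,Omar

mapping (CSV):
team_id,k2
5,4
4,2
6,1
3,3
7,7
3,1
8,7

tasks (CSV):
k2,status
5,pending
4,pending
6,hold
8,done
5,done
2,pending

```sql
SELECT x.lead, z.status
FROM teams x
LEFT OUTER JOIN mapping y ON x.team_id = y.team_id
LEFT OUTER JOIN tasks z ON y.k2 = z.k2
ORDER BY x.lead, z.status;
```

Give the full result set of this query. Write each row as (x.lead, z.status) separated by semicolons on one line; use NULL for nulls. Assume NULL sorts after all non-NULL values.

(Bob, NULL); (Grace, NULL); (Ken, NULL); (Mona, NULL); (Omar, pending); (Raj, pending)

Step 1 — x LEFT JOIN y on team_id → 6 row(s).
Then LEFT JOIN `tasks z` on k2: each of those 6 rows is kept; rows whose y.k2 has no match in z get NULL for z's columns.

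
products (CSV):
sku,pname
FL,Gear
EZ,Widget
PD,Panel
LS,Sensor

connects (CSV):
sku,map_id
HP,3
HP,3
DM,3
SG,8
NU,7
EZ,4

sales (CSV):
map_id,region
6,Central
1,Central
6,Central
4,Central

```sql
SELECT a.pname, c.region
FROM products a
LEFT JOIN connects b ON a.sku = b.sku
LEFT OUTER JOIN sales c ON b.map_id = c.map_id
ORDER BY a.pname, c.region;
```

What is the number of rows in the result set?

4

Step 1 — a LEFT JOIN b on sku → 4 row(s).
Then LEFT JOIN `sales c` on map_id: each of those 4 rows is kept; rows whose b.map_id has no match in c get NULL for c's columns.
Result: 4 row(s).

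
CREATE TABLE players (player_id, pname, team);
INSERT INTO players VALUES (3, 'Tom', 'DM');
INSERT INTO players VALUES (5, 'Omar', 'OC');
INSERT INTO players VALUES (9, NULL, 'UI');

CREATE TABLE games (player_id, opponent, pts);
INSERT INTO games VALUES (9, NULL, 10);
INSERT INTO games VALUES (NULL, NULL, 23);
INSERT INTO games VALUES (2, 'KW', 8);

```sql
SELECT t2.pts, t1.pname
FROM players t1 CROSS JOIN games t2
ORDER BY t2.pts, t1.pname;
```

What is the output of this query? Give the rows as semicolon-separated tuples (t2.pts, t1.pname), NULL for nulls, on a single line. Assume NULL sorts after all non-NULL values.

(8, Omar); (8, Tom); (8, NULL); (10, Omar); (10, Tom); (10, NULL); (23, Omar); (23, Tom); (23, NULL)

CROSS JOIN pairs every row of `players` with every row of `games`: 3 × 3 = 9 rows.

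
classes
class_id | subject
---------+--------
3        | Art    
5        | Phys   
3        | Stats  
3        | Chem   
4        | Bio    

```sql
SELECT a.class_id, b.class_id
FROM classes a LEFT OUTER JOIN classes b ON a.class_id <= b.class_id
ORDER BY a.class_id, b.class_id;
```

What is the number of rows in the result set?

18

LEFT JOIN keeps every row from `classes a`; unmatched rows get NULL for `classes b`'s columns.
Matching on a.class_id <= b.class_id.
- a[0] class_id=3 → 5 match(es) in b → 5 row(s).
- a[1] class_id=5 → 1 match(es) in b → 1 row(s).
- a[2] class_id=3 → 5 match(es) in b → 5 row(s).
- a[3] class_id=3 → 5 match(es) in b → 5 row(s).
- a[4] class_id=4 → 2 match(es) in b → 2 row(s).
Total: 18 rows.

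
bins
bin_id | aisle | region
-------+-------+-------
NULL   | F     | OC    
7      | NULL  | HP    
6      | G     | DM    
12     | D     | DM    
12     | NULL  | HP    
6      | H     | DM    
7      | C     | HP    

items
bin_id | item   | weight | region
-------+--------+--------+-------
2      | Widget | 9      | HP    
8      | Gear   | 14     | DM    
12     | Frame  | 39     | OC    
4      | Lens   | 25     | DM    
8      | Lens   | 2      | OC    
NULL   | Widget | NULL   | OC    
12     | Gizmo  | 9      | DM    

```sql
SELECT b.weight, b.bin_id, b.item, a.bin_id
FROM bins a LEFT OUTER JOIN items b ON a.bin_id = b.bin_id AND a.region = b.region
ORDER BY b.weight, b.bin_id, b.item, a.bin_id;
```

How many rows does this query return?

LEFT JOIN keeps every row from `bins`; unmatched rows get NULL for `items`'s columns.
Matching on a.bin_id = b.bin_id AND a.region = b.region. A NULL in a compared column never satisfies the condition.
Matched pairs: 1; unmatched a rows kept: 6.
Total: 1 matched + 6 padded = 7 rows.

7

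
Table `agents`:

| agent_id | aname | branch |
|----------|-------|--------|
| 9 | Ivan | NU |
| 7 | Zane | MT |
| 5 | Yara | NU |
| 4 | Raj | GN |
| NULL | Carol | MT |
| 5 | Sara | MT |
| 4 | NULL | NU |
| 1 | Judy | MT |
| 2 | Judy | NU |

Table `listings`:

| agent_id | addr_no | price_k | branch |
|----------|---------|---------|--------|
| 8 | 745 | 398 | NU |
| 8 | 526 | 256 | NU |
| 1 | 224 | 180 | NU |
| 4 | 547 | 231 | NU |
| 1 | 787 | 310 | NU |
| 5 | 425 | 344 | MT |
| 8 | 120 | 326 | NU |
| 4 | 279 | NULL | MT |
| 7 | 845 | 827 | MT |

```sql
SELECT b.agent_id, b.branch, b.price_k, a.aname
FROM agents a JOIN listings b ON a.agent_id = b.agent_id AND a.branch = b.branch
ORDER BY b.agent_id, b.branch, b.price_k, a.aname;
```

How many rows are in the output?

3

INNER JOIN keeps only pairs where the ON condition holds.
Matching on a.agent_id = b.agent_id AND a.branch = b.branch. A NULL in a compared column never satisfies the condition.
- a (agent_id=9, branch=NU) has no partner → excluded.
- a (agent_id=7, branch=MT) pairs with 1 row(s) of b.
- a (agent_id=5, branch=NU) has no partner → excluded.
- a (agent_id=4, branch=GN) has no partner → excluded.
- a (agent_id=NULL, branch=MT) has no partner → excluded.
- a (agent_id=5, branch=MT) pairs with 1 row(s) of b.
- a (agent_id=4, branch=NU) pairs with 1 row(s) of b.
- a (agent_id=1, branch=MT) has no partner → excluded.
- a (agent_id=2, branch=NU) has no partner → excluded.
Total: 3 rows.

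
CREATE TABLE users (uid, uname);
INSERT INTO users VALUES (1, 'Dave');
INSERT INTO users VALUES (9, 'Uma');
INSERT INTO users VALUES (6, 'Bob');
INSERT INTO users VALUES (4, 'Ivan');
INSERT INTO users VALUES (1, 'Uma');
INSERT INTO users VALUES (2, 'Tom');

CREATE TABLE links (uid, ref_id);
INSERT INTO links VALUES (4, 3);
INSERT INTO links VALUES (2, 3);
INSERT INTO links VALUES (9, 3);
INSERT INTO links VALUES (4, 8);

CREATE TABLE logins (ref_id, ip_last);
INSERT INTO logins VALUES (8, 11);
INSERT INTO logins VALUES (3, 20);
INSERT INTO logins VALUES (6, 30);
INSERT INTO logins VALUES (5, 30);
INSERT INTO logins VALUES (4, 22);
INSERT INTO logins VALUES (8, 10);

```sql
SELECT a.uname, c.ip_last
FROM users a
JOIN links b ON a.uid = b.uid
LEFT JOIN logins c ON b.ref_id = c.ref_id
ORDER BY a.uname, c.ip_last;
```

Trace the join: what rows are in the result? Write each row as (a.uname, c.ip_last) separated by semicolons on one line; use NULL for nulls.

(Ivan, 10); (Ivan, 11); (Ivan, 20); (Tom, 20); (Uma, 20)

Joins associate left-to-right: users INNER JOIN links on uid gives 4 intermediate row(s).
Then LEFT JOIN `logins c` on ref_id: each of those 4 rows is kept; rows whose b.ref_id has no match in c get NULL for c's columns.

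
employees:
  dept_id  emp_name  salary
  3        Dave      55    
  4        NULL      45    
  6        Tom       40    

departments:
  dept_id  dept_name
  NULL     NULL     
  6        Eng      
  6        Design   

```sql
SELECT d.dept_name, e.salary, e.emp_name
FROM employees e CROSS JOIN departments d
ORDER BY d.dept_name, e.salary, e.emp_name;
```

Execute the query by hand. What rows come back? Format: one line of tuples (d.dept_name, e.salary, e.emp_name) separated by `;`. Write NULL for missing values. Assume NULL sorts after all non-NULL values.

CROSS JOIN pairs every row of `employees` with every row of `departments`: 3 × 3 = 9 rows.
After projecting and ordering:
d.dept_name | e.salary | e.emp_name
Design | 40 | Tom
Design | 45 | NULL
Design | 55 | Dave
Eng | 40 | Tom
Eng | 45 | NULL
Eng | 55 | Dave
NULL | 40 | Tom
NULL | 45 | NULL
NULL | 55 | Dave

(Design, 40, Tom); (Design, 45, NULL); (Design, 55, Dave); (Eng, 40, Tom); (Eng, 45, NULL); (Eng, 55, Dave); (NULL, 40, Tom); (NULL, 45, NULL); (NULL, 55, Dave)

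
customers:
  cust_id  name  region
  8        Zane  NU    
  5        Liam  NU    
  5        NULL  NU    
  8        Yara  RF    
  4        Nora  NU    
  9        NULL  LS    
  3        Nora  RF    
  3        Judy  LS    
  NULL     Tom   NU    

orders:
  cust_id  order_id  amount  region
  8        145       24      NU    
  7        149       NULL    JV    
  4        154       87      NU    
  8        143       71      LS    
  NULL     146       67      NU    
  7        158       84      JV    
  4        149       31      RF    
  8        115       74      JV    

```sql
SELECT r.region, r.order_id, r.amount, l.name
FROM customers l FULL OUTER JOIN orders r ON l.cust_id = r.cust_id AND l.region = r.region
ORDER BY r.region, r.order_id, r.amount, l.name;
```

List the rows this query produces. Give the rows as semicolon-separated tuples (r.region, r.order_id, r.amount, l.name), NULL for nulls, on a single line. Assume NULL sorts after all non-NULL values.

FULL OUTER JOIN keeps every row from both sides; unmatched rows get NULL for the other side's columns.
Matching on l.cust_id = r.cust_id AND l.region = r.region. A NULL in a compared column never satisfies the condition.
- l row (cust_id=8, region=NU): matches 1 r row(s) → 1 output row(s).
- l row (cust_id=5, region=NU): no match → kept, r columns NULL.
- l row (cust_id=5, region=NU): no match → kept, r columns NULL.
- l row (cust_id=8, region=RF): no match → kept, r columns NULL.
- l row (cust_id=4, region=NU): matches 1 r row(s) → 1 output row(s).
- l row (cust_id=9, region=LS): no match → kept, r columns NULL.
- l row (cust_id=3, region=RF): no match → kept, r columns NULL.
- l row (cust_id=3, region=LS): no match → kept, r columns NULL.
- l row (cust_id=NULL, region=NU): no match → kept, r columns NULL.
- 6 row(s) from r found no l partner → padded with NULL.

(JV, 115, 74, NULL); (JV, 149, NULL, NULL); (JV, 158, 84, NULL); (LS, 143, 71, NULL); (NU, 145, 24, Zane); (NU, 146, 67, NULL); (NU, 154, 87, Nora); (RF, 149, 31, NULL); (NULL, NULL, NULL, Judy); (NULL, NULL, NULL, Liam); (NULL, NULL, NULL, Nora); (NULL, NULL, NULL, Tom); (NULL, NULL, NULL, Yara); (NULL, NULL, NULL, NULL); (NULL, NULL, NULL, NULL)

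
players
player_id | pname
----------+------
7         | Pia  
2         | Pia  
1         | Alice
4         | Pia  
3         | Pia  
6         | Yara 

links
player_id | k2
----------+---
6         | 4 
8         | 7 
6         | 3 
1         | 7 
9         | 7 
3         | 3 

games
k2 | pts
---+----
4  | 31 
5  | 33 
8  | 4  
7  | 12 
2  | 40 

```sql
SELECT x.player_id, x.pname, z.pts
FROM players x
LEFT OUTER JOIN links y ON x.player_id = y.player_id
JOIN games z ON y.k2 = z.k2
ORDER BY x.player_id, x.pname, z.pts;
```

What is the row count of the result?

Evaluate left to right. First `players x LEFT JOIN links y` on player_id: 7 row(s).
Then INNER JOIN `games z` on k2: keep only rows whose y.k2 appears in z.
Result: 2 row(s).

2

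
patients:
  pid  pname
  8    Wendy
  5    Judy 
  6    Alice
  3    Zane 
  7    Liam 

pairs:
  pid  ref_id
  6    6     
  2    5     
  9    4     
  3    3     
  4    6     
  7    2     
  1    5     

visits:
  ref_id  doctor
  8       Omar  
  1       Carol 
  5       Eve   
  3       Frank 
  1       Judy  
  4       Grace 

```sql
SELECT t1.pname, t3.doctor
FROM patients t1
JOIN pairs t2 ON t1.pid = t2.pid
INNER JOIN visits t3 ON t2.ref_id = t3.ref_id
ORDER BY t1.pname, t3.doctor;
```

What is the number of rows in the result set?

1

Step 1 — t1 INNER JOIN t2 on pid → 3 row(s).
Then INNER JOIN `visits t3` on ref_id: keep only rows whose t2.ref_id appears in t3.
Result: 1 row(s).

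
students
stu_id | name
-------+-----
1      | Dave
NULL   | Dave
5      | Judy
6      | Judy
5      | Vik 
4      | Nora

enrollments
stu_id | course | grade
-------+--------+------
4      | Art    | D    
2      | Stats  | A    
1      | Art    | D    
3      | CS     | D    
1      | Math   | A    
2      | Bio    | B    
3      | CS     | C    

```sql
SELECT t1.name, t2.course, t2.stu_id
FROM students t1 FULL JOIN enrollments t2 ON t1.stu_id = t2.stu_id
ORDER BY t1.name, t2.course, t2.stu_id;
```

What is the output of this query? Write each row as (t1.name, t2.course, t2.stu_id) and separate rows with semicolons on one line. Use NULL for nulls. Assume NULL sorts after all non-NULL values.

FULL OUTER JOIN keeps every row from both sides; unmatched rows get NULL for the other side's columns.
Matching on t1.stu_id = t2.stu_id. A NULL in a compared column never satisfies the condition.
- t1[0] stu_id=1 → 2 match(es) in t2 → 2 row(s).
- t1[1] stu_id=NULL → no match; kept with NULLs on the t2 side.
- t1[2] stu_id=5 → no match; kept with NULLs on the t2 side.
- t1[3] stu_id=6 → no match; kept with NULLs on the t2 side.
- t1[4] stu_id=5 → no match; kept with NULLs on the t2 side.
- t1[5] stu_id=4 → 1 match(es) in t2 → 1 row(s).
- 4 t2 row(s) had no t1 match → kept, t1 columns NULL.

(Dave, Art, 1); (Dave, Math, 1); (Dave, NULL, NULL); (Judy, NULL, NULL); (Judy, NULL, NULL); (Nora, Art, 4); (Vik, NULL, NULL); (NULL, Bio, 2); (NULL, CS, 3); (NULL, CS, 3); (NULL, Stats, 2)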